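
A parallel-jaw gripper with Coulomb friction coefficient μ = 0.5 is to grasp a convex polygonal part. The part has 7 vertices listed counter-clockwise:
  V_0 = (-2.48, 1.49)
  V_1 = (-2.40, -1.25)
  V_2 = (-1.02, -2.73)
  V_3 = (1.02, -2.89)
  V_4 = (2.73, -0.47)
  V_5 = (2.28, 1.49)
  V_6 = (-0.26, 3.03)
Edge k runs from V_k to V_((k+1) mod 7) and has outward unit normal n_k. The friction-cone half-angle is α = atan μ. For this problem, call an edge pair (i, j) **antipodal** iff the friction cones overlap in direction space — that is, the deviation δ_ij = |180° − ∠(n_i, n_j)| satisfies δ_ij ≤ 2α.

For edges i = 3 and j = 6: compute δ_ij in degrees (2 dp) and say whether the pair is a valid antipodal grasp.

α = atan 0.5 = 26.57°;  2α = 53.13°
edge 3: e_3 = (+1.71, +2.42);  n_3 = (+0.8167, -0.5771)
edge 6: e_6 = (-2.22, -1.54);  n_6 = (-0.5700, +0.8217)
∠(n_3, n_6) = 159.99°
δ = |180° − 159.99°| = 20.01°
20.01° ≤ 2α = 53.13°  →  valid

δ = 20.01°, valid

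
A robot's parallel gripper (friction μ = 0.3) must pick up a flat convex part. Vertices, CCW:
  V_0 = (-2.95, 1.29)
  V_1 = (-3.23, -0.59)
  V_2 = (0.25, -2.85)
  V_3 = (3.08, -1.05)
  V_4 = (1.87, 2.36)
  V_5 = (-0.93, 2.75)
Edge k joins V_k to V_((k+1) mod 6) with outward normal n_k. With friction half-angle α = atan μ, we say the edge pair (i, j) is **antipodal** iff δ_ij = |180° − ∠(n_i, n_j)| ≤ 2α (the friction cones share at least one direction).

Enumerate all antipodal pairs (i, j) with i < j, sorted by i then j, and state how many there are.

count = 3; pairs: (0,3), (1,4), (2,5)

α = atan 0.3 = 16.70°;  2α = 33.40°
n_0 = (-0.9891, +0.1473)
n_1 = (-0.5446, -0.8387)
n_2 = (+0.5367, -0.8438)
n_3 = (+0.9424, +0.3344)
n_4 = (+0.1380, +0.9904)
n_5 = (-0.5858, +0.8105)
  (0,1): δ = 114.53°  ·
  (0,2): δ = 49.07°  ·
  (0,3): δ = 28.01°  ✓
  (0,4): δ = 90.54°  ·
  (0,5): δ = 134.33°  ·
  (1,2): δ = 114.54°  ·
  (1,3): δ = 37.46°  ·
  (1,4): δ = 25.07°  ✓
  (1,5): δ = 68.86°  ·
  (2,3): δ = 102.92°  ·
  (2,4): δ = 40.39°  ·
  (2,5): δ = 3.40°  ✓
  (3,4): δ = 117.47°  ·
  (3,5): δ = 73.68°  ·
  (4,5): δ = 136.21°  ·
antipodal pairs: 3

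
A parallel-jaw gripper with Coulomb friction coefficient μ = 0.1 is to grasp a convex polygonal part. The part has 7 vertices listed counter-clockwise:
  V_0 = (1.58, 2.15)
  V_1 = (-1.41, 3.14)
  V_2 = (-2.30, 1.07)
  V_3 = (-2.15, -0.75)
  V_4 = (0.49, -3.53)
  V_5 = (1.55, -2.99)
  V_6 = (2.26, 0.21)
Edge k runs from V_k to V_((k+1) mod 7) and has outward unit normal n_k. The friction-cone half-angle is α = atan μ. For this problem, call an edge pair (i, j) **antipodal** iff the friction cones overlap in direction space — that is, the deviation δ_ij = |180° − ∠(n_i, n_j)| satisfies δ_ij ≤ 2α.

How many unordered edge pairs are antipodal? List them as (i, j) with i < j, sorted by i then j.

count = 1; pairs: (1,5)

α = atan 0.1 = 5.71°;  2α = 11.42°
n_0 = (+0.3143, +0.9493)
n_1 = (-0.9187, +0.3950)
n_2 = (-0.9966, -0.0821)
n_3 = (-0.7251, -0.6886)
n_4 = (+0.4539, -0.8910)
n_5 = (+0.9763, -0.2166)
n_6 = (+0.9437, +0.3308)
  (0,1): δ = 94.95°  ·
  (0,2): δ = 66.97°  ·
  (0,3): δ = 28.16°  ·
  (0,4): δ = 45.32°  ·
  (0,5): δ = 95.81°  ·
  (0,6): δ = 127.64°  ·
  (1,2): δ = 152.02°  ·
  (1,3): δ = 113.21°  ·
  (1,4): δ = 39.74°  ·
  (1,5): δ = 10.76°  ✓
  (1,6): δ = 42.58°  ·
  (2,3): δ = 141.19°  ·
  (2,4): δ = 67.72°  ·
  (2,5): δ = 17.22°  ·
  (2,6): δ = 14.60°  ·
  (3,4): δ = 106.52°  ·
  (3,5): δ = 56.03°  ·
  (3,6): δ = 24.20°  ·
  (4,5): δ = 129.51°  ·
  (4,6): δ = 97.68°  ·
  (5,6): δ = 148.17°  ·
antipodal pairs: 1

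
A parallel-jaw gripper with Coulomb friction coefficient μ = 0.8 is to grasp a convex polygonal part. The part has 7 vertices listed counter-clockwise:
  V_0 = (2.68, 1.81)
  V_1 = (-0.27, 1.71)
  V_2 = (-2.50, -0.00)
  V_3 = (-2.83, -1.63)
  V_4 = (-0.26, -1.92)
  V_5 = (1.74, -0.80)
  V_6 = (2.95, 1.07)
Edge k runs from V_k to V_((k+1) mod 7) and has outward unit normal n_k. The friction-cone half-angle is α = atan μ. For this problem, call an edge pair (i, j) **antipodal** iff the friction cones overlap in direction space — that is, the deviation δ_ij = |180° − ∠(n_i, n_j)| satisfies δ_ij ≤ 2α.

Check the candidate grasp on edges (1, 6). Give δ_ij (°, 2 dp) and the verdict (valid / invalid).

δ = 72.56°, valid

α = atan 0.8 = 38.66°;  2α = 77.32°
edge 1: e_1 = (-2.23, -1.71);  n_1 = (-0.6085, +0.7935)
edge 6: e_6 = (-0.27, +0.74);  n_6 = (+0.9394, +0.3428)
∠(n_1, n_6) = 107.44°
δ = |180° − 107.44°| = 72.56°
72.56° ≤ 2α = 77.32°  →  valid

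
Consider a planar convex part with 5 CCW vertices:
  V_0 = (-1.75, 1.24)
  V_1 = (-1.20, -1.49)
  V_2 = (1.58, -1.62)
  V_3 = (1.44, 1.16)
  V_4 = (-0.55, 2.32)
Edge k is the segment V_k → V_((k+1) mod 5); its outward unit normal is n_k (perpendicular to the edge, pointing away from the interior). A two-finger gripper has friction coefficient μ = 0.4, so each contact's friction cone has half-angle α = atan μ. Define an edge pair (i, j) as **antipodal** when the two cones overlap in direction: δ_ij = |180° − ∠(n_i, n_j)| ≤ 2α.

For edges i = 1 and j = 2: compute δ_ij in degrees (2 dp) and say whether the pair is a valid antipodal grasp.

α = atan 0.4 = 21.80°;  2α = 43.60°
edge 1: e_1 = (+2.78, -0.13);  n_1 = (-0.0467, -0.9989)
edge 2: e_2 = (-0.14, +2.78);  n_2 = (+0.9987, +0.0503)
∠(n_1, n_2) = 95.56°
δ = |180° − 95.56°| = 84.44°
84.44° > 2α = 43.60°  →  invalid

δ = 84.44°, invalid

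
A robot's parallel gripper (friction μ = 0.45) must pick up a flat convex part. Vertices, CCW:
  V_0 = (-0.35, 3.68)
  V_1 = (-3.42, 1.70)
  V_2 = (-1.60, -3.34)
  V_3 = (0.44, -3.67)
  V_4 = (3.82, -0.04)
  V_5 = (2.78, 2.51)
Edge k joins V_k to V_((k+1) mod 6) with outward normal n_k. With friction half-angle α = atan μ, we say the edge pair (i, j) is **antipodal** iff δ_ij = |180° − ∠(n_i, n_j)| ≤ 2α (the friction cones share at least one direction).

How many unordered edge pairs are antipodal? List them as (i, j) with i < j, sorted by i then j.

α = atan 0.45 = 24.23°;  2α = 48.46°
n_0 = (-0.5420, +0.8404)
n_1 = (-0.9406, -0.3396)
n_2 = (-0.1597, -0.9872)
n_3 = (+0.7319, -0.6815)
n_4 = (+0.9260, +0.3776)
n_5 = (+0.3501, +0.9367)
  (0,1): δ = 102.96°  ·
  (0,2): δ = 42.01°  ✓
  (0,3): δ = 14.22°  ✓
  (0,4): δ = 79.37°  ·
  (0,5): δ = 126.68°  ·
  (1,2): δ = 119.04°  ·
  (1,3): δ = 62.81°  ·
  (1,4): δ = 2.33°  ✓
  (1,5): δ = 49.65°  ·
  (2,3): δ = 123.77°  ·
  (2,4): δ = 58.62°  ·
  (2,5): δ = 11.31°  ✓
  (3,4): δ = 114.85°  ·
  (3,5): δ = 67.54°  ·
  (4,5): δ = 132.68°  ·
antipodal pairs: 4

count = 4; pairs: (0,2), (0,3), (1,4), (2,5)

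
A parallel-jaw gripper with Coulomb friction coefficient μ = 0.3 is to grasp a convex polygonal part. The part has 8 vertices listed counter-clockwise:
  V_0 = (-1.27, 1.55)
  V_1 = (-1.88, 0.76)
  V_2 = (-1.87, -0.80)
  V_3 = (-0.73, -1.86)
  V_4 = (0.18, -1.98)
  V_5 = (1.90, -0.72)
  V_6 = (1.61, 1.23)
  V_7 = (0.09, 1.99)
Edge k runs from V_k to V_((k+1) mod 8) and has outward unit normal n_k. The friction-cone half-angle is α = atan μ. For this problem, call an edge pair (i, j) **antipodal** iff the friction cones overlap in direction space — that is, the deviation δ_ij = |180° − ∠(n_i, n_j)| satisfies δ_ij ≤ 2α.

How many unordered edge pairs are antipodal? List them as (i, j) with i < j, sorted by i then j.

α = atan 0.3 = 16.70°;  2α = 33.40°
n_0 = (-0.7915, +0.6112)
n_1 = (-1.0000, -0.0064)
n_2 = (-0.6809, -0.7323)
n_3 = (-0.1307, -0.9914)
n_4 = (+0.5910, -0.8067)
n_5 = (+0.9891, +0.1471)
n_6 = (+0.4472, +0.8944)
n_7 = (-0.3078, +0.9514)
  (0,1): δ = 141.96°  ·
  (0,2): δ = 95.24°  ·
  (0,3): δ = 59.84°  ·
  (0,4): δ = 16.10°  ✓
  (0,5): δ = 46.13°  ·
  (0,6): δ = 101.11°  ·
  (0,7): δ = 145.60°  ·
  (1,2): δ = 133.28°  ·
  (1,3): δ = 97.88°  ·
  (1,4): δ = 54.14°  ·
  (1,5): δ = 8.09°  ✓
  (1,6): δ = 63.07°  ·
  (1,7): δ = 107.56°  ·
  (2,3): δ = 144.59°  ·
  (2,4): δ = 100.86°  ·
  (2,5): δ = 38.62°  ·
  (2,6): δ = 16.35°  ✓
  (2,7): δ = 60.85°  ·
  (3,4): δ = 136.26°  ·
  (3,5): δ = 74.03°  ·
  (3,6): δ = 19.05°  ✓
  (3,7): δ = 25.44°  ✓
  (4,5): δ = 117.77°  ·
  (4,6): δ = 62.79°  ·
  (4,7): δ = 18.30°  ✓
  (5,6): δ = 125.02°  ·
  (5,7): δ = 80.53°  ·
  (6,7): δ = 135.51°  ·
antipodal pairs: 6

count = 6; pairs: (0,4), (1,5), (2,6), (3,6), (3,7), (4,7)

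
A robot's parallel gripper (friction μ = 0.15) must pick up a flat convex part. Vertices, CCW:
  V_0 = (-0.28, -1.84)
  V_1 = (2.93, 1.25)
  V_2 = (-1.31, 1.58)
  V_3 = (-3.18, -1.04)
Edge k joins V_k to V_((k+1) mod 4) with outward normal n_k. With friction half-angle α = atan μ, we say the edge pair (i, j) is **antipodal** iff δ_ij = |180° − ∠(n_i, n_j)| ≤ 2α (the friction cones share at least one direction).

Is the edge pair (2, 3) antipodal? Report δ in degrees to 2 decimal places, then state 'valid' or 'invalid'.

δ = 69.91°, invalid

α = atan 0.15 = 8.53°;  2α = 17.06°
edge 2: e_2 = (-1.87, -2.62);  n_2 = (-0.8139, +0.5809)
edge 3: e_3 = (+2.90, -0.80);  n_3 = (-0.2659, -0.9640)
∠(n_2, n_3) = 110.09°
δ = |180° − 110.09°| = 69.91°
69.91° > 2α = 17.06°  →  invalid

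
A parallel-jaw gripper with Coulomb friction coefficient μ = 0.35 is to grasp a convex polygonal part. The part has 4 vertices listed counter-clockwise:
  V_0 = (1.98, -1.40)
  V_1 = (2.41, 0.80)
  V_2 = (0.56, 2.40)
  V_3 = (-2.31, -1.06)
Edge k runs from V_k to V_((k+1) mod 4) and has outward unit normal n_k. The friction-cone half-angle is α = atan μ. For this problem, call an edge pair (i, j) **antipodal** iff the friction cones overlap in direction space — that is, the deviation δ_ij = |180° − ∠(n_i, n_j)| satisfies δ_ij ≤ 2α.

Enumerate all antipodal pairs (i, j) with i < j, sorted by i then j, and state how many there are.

count = 2; pairs: (0,2), (1,3)

α = atan 0.35 = 19.29°;  2α = 38.58°
n_0 = (+0.9814, -0.1918)
n_1 = (+0.6542, +0.7564)
n_2 = (-0.7697, +0.6384)
n_3 = (-0.0790, -0.9969)
  (0,1): δ = 119.80°  ·
  (0,2): δ = 28.62°  ✓
  (0,3): δ = 96.53°  ·
  (1,2): δ = 88.82°  ·
  (1,3): δ = 36.32°  ✓
  (2,3): δ = 54.86°  ·
antipodal pairs: 2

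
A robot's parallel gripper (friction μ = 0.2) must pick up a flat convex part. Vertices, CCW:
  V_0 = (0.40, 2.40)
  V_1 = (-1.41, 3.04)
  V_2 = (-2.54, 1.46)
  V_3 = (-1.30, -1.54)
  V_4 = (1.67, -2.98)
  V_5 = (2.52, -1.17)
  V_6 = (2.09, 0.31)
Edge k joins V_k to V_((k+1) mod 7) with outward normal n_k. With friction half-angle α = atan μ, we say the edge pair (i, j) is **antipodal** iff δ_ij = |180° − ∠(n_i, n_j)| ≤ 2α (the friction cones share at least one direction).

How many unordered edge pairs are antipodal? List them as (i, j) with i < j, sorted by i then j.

count = 4; pairs: (0,3), (1,4), (2,5), (2,6)

α = atan 0.2 = 11.31°;  2α = 22.62°
n_0 = (+0.3334, +0.9428)
n_1 = (-0.8134, +0.5817)
n_2 = (-0.9242, -0.3820)
n_3 = (-0.4363, -0.8998)
n_4 = (+0.9052, -0.4251)
n_5 = (+0.9603, +0.2790)
n_6 = (+0.7776, +0.6288)
  (0,1): δ = 106.10°  ·
  (0,2): δ = 48.07°  ·
  (0,3): δ = 6.39°  ✓
  (0,4): δ = 84.32°  ·
  (0,5): δ = 125.67°  ·
  (0,6): δ = 148.43°  ·
  (1,2): δ = 121.97°  ·
  (1,3): δ = 80.29°  ·
  (1,4): δ = 10.42°  ✓
  (1,5): δ = 51.77°  ·
  (1,6): δ = 74.53°  ·
  (2,3): δ = 138.32°  ·
  (2,4): δ = 47.61°  ·
  (2,5): δ = 6.26°  ✓
  (2,6): δ = 16.50°  ✓
  (3,4): δ = 89.29°  ·
  (3,5): δ = 47.93°  ·
  (3,6): δ = 25.17°  ·
  (4,5): δ = 138.64°  ·
  (4,6): δ = 115.89°  ·
  (5,6): δ = 157.24°  ·
antipodal pairs: 4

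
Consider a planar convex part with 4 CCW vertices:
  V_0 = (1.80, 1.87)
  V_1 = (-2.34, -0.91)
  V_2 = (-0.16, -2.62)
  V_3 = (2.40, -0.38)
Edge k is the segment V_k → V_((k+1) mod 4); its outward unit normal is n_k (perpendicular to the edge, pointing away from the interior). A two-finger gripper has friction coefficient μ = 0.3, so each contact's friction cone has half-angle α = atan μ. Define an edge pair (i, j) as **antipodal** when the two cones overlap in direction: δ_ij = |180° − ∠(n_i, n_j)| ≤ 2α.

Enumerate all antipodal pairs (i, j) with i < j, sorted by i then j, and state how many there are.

α = atan 0.3 = 16.70°;  2α = 33.40°
n_0 = (-0.5575, +0.8302)
n_1 = (-0.6172, -0.7868)
n_2 = (+0.6585, -0.7526)
n_3 = (+0.9662, +0.2577)
  (0,1): δ = 71.99°  ·
  (0,2): δ = 7.30°  ✓
  (0,3): δ = 71.05°  ·
  (1,2): δ = 100.70°  ·
  (1,3): δ = 36.96°  ·
  (2,3): δ = 116.25°  ·
antipodal pairs: 1

count = 1; pairs: (0,2)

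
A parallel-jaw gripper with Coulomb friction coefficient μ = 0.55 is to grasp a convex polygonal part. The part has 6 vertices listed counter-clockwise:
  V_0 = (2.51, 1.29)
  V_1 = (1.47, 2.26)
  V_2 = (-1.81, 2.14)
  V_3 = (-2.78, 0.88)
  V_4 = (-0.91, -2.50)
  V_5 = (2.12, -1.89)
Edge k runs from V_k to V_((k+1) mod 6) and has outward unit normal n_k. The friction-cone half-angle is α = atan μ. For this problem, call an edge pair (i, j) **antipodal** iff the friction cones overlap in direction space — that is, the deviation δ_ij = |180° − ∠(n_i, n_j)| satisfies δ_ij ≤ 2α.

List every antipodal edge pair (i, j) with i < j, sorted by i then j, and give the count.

α = atan 0.55 = 28.81°;  2α = 57.62°
n_0 = (+0.6821, +0.7313)
n_1 = (-0.0366, +0.9993)
n_2 = (-0.7924, +0.6100)
n_3 = (-0.8750, -0.4841)
n_4 = (+0.1974, -0.9803)
n_5 = (+0.9926, -0.1217)
  (0,1): δ = 134.90°  ·
  (0,2): δ = 84.59°  ·
  (0,3): δ = 18.04°  ✓
  (0,4): δ = 54.39°  ✓
  (0,5): δ = 126.01°  ·
  (1,2): δ = 129.69°  ·
  (1,3): δ = 63.14°  ·
  (1,4): δ = 9.29°  ✓
  (1,5): δ = 80.91°  ·
  (2,3): δ = 113.46°  ·
  (2,4): δ = 41.03°  ✓
  (2,5): δ = 30.60°  ✓
  (3,4): δ = 107.57°  ·
  (3,5): δ = 35.95°  ✓
  (4,5): δ = 108.37°  ·
antipodal pairs: 6

count = 6; pairs: (0,3), (0,4), (1,4), (2,4), (2,5), (3,5)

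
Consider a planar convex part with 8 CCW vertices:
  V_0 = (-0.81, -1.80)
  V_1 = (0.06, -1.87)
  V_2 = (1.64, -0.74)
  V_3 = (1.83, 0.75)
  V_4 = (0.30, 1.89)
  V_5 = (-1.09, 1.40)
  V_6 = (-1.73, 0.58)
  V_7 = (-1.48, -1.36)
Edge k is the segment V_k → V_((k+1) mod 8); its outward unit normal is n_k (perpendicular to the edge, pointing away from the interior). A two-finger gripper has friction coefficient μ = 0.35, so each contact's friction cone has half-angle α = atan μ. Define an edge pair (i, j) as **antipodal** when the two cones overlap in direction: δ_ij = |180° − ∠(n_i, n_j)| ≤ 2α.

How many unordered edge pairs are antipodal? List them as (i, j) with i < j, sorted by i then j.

α = atan 0.35 = 19.29°;  2α = 38.58°
n_0 = (-0.0802, -0.9968)
n_1 = (+0.5817, -0.8134)
n_2 = (+0.9920, -0.1265)
n_3 = (+0.5975, +0.8019)
n_4 = (-0.3325, +0.9431)
n_5 = (-0.7883, +0.6153)
n_6 = (-0.9918, -0.1278)
n_7 = (-0.5489, -0.8359)
  (0,1): δ = 139.83°  ·
  (0,2): δ = 92.67°  ·
  (0,3): δ = 32.09°  ✓
  (0,4): δ = 24.02°  ✓
  (0,5): δ = 56.63°  ·
  (0,6): δ = 101.94°  ·
  (0,7): δ = 151.31°  ·
  (1,2): δ = 132.84°  ·
  (1,3): δ = 72.26°  ·
  (1,4): δ = 16.15°  ✓
  (1,5): δ = 16.46°  ✓
  (1,6): δ = 61.77°  ·
  (1,7): δ = 111.13°  ·
  (2,3): δ = 119.42°  ·
  (2,4): δ = 63.31°  ·
  (2,5): δ = 30.70°  ✓
  (2,6): δ = 14.61°  ✓
  (2,7): δ = 63.97°  ·
  (3,4): δ = 123.89°  ·
  (3,5): δ = 91.28°  ·
  (3,6): δ = 45.97°  ·
  (3,7): δ = 3.40°  ✓
  (4,5): δ = 147.39°  ·
  (4,6): δ = 102.08°  ·
  (4,7): δ = 52.71°  ·
  (5,6): δ = 134.69°  ·
  (5,7): δ = 85.32°  ·
  (6,7): δ = 130.64°  ·
antipodal pairs: 7

count = 7; pairs: (0,3), (0,4), (1,4), (1,5), (2,5), (2,6), (3,7)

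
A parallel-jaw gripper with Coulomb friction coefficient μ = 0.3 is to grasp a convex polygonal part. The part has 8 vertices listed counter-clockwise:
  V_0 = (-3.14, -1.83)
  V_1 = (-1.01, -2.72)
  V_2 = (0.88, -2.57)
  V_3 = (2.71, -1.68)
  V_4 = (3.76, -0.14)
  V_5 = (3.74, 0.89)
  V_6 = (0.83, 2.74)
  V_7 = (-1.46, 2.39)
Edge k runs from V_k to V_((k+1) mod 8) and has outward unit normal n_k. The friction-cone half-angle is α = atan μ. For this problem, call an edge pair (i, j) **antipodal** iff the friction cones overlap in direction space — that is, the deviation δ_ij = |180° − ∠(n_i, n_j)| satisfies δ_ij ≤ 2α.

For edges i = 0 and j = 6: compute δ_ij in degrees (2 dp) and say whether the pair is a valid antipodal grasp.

α = atan 0.3 = 16.70°;  2α = 33.40°
edge 0: e_0 = (+2.13, -0.89);  n_0 = (-0.3855, -0.9227)
edge 6: e_6 = (-2.29, -0.35);  n_6 = (-0.1511, +0.9885)
∠(n_0, n_6) = 148.63°
δ = |180° − 148.63°| = 31.37°
31.37° ≤ 2α = 33.40°  →  valid

δ = 31.37°, valid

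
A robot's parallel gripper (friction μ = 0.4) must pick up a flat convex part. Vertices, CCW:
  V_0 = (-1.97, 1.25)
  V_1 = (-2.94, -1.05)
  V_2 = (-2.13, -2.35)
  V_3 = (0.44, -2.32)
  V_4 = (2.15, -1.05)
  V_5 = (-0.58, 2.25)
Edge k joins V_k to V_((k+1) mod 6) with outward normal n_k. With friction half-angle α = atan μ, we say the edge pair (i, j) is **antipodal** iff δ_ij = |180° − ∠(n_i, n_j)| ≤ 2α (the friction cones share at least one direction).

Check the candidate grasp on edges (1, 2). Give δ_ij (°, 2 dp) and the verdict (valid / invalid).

δ = 121.26°, invalid

α = atan 0.4 = 21.80°;  2α = 43.60°
edge 1: e_1 = (+0.81, -1.30);  n_1 = (-0.8487, -0.5288)
edge 2: e_2 = (+2.57, +0.03);  n_2 = (+0.0117, -0.9999)
∠(n_1, n_2) = 58.74°
δ = |180° − 58.74°| = 121.26°
121.26° > 2α = 43.60°  →  invalid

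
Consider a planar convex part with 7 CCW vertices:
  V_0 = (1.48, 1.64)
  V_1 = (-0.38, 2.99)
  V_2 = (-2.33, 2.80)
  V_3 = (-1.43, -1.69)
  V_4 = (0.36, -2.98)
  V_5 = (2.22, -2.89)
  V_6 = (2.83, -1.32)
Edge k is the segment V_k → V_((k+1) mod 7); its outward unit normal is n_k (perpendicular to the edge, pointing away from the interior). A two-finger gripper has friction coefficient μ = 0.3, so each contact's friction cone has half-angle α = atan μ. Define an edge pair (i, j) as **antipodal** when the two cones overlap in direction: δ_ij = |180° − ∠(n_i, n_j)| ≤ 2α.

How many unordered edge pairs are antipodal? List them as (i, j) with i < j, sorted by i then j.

count = 5; pairs: (0,3), (1,4), (2,5), (2,6), (3,6)

α = atan 0.3 = 16.70°;  2α = 33.40°
n_0 = (+0.5874, +0.8093)
n_1 = (-0.0970, +0.9953)
n_2 = (-0.9805, -0.1965)
n_3 = (-0.5847, -0.8113)
n_4 = (+0.0483, -0.9988)
n_5 = (+0.9321, -0.3622)
n_6 = (+0.9098, +0.4150)
  (0,1): δ = 138.46°  ·
  (0,2): δ = 42.69°  ·
  (0,3): δ = 0.19°  ✓
  (0,4): δ = 38.74°  ·
  (0,5): δ = 104.74°  ·
  (0,6): δ = 150.49°  ·
  (1,2): δ = 84.23°  ·
  (1,3): δ = 41.34°  ·
  (1,4): δ = 2.79°  ✓
  (1,5): δ = 63.20°  ·
  (1,6): δ = 108.95°  ·
  (2,3): δ = 137.11°  ·
  (2,4): δ = 98.56°  ·
  (2,5): δ = 32.57°  ✓
  (2,6): δ = 13.18°  ✓
  (3,4): δ = 141.45°  ·
  (3,5): δ = 75.45°  ·
  (3,6): δ = 29.70°  ✓
  (4,5): δ = 114.00°  ·
  (4,6): δ = 68.25°  ·
  (5,6): δ = 134.25°  ·
antipodal pairs: 5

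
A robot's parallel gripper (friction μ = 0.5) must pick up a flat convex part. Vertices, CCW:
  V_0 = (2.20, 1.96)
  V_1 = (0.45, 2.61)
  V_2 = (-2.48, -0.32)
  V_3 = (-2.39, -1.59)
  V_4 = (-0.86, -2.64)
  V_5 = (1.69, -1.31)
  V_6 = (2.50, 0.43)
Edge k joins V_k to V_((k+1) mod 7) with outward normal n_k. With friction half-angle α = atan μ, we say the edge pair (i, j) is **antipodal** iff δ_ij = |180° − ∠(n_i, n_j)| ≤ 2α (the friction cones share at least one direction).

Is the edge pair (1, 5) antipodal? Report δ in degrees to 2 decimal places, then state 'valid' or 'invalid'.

δ = 20.04°, valid

α = atan 0.5 = 26.57°;  2α = 53.13°
edge 1: e_1 = (-2.93, -2.93);  n_1 = (-0.7071, +0.7071)
edge 5: e_5 = (+0.81, +1.74);  n_5 = (+0.9066, -0.4220)
∠(n_1, n_5) = 159.96°
δ = |180° − 159.96°| = 20.04°
20.04° ≤ 2α = 53.13°  →  valid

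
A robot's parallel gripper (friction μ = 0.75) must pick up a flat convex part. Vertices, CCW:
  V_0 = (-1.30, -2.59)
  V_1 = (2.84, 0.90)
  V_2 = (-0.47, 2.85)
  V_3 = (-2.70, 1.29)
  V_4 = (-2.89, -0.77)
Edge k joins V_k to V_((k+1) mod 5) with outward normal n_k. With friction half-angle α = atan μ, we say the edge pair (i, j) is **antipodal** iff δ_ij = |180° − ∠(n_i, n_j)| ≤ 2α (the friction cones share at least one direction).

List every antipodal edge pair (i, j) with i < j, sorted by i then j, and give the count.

α = atan 0.75 = 36.87°;  2α = 73.74°
n_0 = (+0.6445, -0.7646)
n_1 = (+0.5076, +0.8616)
n_2 = (-0.5732, +0.8194)
n_3 = (-0.9958, +0.0918)
n_4 = (-0.7531, -0.6579)
  (0,1): δ = 70.63°  ✓
  (0,2): δ = 5.16°  ✓
  (0,3): δ = 44.60°  ✓
  (0,4): δ = 91.01°  ·
  (1,2): δ = 114.52°  ·
  (1,3): δ = 64.77°  ✓
  (1,4): δ = 18.36°  ✓
  (2,3): δ = 130.24°  ·
  (2,4): δ = 83.83°  ·
  (3,4): δ = 133.59°  ·
antipodal pairs: 5

count = 5; pairs: (0,1), (0,2), (0,3), (1,3), (1,4)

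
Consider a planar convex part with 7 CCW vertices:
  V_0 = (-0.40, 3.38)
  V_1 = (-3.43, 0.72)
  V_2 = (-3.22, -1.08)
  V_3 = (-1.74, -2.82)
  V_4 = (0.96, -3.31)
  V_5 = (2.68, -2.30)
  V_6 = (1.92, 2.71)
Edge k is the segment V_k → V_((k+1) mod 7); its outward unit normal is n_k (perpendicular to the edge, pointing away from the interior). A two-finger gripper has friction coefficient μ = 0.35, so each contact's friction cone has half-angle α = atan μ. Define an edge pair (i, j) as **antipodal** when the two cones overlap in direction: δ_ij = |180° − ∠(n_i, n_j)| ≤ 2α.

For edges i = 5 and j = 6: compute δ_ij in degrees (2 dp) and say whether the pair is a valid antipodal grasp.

δ = 114.73°, invalid

α = atan 0.35 = 19.29°;  2α = 38.58°
edge 5: e_5 = (-0.76, +5.01);  n_5 = (+0.9887, +0.1500)
edge 6: e_6 = (-2.32, +0.67);  n_6 = (+0.2775, +0.9607)
∠(n_5, n_6) = 65.27°
δ = |180° − 65.27°| = 114.73°
114.73° > 2α = 38.58°  →  invalid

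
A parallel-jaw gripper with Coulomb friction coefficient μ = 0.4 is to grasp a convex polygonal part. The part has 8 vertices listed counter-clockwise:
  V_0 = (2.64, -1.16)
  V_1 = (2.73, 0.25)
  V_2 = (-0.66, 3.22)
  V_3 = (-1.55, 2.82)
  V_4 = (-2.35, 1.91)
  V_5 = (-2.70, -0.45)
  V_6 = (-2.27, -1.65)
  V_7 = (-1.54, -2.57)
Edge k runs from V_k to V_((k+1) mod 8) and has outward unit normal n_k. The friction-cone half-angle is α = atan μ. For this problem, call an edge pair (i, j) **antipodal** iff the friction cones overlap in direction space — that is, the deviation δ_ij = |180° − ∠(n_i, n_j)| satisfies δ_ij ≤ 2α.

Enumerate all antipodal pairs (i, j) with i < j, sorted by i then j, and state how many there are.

count = 8; pairs: (0,3), (0,4), (0,5), (0,6), (1,5), (1,6), (2,7), (3,7)

α = atan 0.4 = 21.80°;  2α = 43.60°
n_0 = (+0.9980, -0.0637)
n_1 = (+0.6590, +0.7522)
n_2 = (-0.4099, +0.9121)
n_3 = (-0.7510, +0.6603)
n_4 = (-0.9892, +0.1467)
n_5 = (-0.9414, -0.3373)
n_6 = (-0.7834, -0.6216)
n_7 = (+0.3196, -0.9475)
  (0,1): δ = 127.57°  ·
  (0,2): δ = 62.15°  ·
  (0,3): δ = 37.67°  ✓
  (0,4): δ = 4.78°  ✓
  (0,5): δ = 23.37°  ✓
  (0,6): δ = 42.08°  ✓
  (0,7): δ = 112.29°  ·
  (1,2): δ = 114.58°  ·
  (1,3): δ = 90.10°  ·
  (1,4): δ = 57.21°  ·
  (1,5): δ = 29.06°  ✓
  (1,6): δ = 10.35°  ✓
  (1,7): δ = 59.86°  ·
  (2,3): δ = 155.52°  ·
  (2,4): δ = 122.64°  ·
  (2,5): δ = 94.49°  ·
  (2,6): δ = 75.77°  ·
  (2,7): δ = 5.56°  ✓
  (3,4): δ = 147.12°  ·
  (3,5): δ = 118.97°  ·
  (3,6): δ = 100.25°  ·
  (3,7): δ = 30.04°  ✓
  (4,5): δ = 151.85°  ·
  (4,6): δ = 133.13°  ·
  (4,7): δ = 62.92°  ·
  (5,6): δ = 161.28°  ·
  (5,7): δ = 91.07°  ·
  (6,7): δ = 109.79°  ·
antipodal pairs: 8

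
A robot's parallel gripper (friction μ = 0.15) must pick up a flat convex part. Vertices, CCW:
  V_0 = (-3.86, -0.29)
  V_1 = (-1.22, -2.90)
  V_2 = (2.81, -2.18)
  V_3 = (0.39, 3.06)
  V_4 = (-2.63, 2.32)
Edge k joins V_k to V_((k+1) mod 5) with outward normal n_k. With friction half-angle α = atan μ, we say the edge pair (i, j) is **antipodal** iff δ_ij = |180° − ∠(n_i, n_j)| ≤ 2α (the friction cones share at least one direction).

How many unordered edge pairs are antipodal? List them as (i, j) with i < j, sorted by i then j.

count = 1; pairs: (1,3)

α = atan 0.15 = 8.53°;  2α = 17.06°
n_0 = (-0.7031, -0.7111)
n_1 = (+0.1759, -0.9844)
n_2 = (+0.9079, +0.4193)
n_3 = (-0.2380, +0.9713)
n_4 = (-0.9046, +0.4263)
  (0,1): δ = 125.20°  ·
  (0,2): δ = 20.54°  ·
  (0,3): δ = 58.44°  ·
  (0,4): δ = 109.44°  ·
  (1,2): δ = 75.34°  ·
  (1,3): δ = 3.64°  ✓
  (1,4): δ = 54.64°  ·
  (2,3): δ = 101.02°  ·
  (2,4): δ = 50.02°  ·
  (3,4): δ = 129.00°  ·
antipodal pairs: 1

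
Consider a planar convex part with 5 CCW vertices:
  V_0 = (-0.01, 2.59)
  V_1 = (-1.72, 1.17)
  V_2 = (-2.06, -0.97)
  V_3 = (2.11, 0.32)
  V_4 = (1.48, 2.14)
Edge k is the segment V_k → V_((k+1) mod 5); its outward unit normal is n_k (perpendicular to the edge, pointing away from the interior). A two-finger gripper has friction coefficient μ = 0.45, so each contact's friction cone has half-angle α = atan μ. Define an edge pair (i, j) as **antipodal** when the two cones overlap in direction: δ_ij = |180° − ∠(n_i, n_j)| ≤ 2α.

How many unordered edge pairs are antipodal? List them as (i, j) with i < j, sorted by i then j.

count = 3; pairs: (0,2), (1,3), (2,4)

α = atan 0.45 = 24.23°;  2α = 48.46°
n_0 = (-0.6389, +0.7693)
n_1 = (-0.9876, +0.1569)
n_2 = (+0.2955, -0.9553)
n_3 = (+0.9450, +0.3271)
n_4 = (+0.2891, +0.9573)
  (0,1): δ = 138.73°  ·
  (0,2): δ = 22.52°  ✓
  (0,3): δ = 69.39°  ·
  (0,4): δ = 123.49°  ·
  (1,2): δ = 63.78°  ·
  (1,3): δ = 28.12°  ✓
  (1,4): δ = 82.22°  ·
  (2,3): δ = 88.10°  ·
  (2,4): δ = 33.99°  ✓
  (3,4): δ = 125.90°  ·
antipodal pairs: 3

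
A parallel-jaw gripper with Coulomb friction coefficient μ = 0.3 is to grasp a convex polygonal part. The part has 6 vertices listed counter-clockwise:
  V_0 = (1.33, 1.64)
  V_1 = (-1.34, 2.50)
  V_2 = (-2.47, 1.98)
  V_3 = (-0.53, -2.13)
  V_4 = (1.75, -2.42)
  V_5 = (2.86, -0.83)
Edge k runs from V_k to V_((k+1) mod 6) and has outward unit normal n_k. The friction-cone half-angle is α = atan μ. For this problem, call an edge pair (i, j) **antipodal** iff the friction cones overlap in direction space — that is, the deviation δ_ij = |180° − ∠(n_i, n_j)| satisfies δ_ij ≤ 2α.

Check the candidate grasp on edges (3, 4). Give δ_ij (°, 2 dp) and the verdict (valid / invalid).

δ = 117.67°, invalid

α = atan 0.3 = 16.70°;  2α = 33.40°
edge 3: e_3 = (+2.28, -0.29);  n_3 = (-0.1262, -0.9920)
edge 4: e_4 = (+1.11, +1.59);  n_4 = (+0.8200, -0.5724)
∠(n_3, n_4) = 62.33°
δ = |180° − 62.33°| = 117.67°
117.67° > 2α = 33.40°  →  invalid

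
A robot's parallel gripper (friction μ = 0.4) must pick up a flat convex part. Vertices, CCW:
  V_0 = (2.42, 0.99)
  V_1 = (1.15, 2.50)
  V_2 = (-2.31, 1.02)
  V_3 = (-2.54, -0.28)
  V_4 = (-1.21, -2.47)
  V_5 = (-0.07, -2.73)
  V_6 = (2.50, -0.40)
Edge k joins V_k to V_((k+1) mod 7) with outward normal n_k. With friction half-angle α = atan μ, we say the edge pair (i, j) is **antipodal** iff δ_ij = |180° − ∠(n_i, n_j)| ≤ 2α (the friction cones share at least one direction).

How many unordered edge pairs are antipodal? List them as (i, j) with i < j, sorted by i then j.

α = atan 0.4 = 21.80°;  2α = 43.60°
n_0 = (+0.7653, +0.6437)
n_1 = (-0.3933, +0.9194)
n_2 = (-0.9847, +0.1742)
n_3 = (-0.8547, -0.5191)
n_4 = (-0.2224, -0.9750)
n_5 = (+0.6717, -0.7409)
n_6 = (+0.9983, +0.0575)
  (0,1): δ = 106.91°  ·
  (0,2): δ = 50.10°  ·
  (0,3): δ = 8.80°  ✓
  (0,4): δ = 37.09°  ✓
  (0,5): δ = 92.13°  ·
  (0,6): δ = 143.23°  ·
  (1,2): δ = 123.19°  ·
  (1,3): δ = 81.89°  ·
  (1,4): δ = 36.01°  ✓
  (1,5): δ = 19.04°  ✓
  (1,6): δ = 70.14°  ·
  (2,3): δ = 138.70°  ·
  (2,4): δ = 92.81°  ·
  (2,5): δ = 37.77°  ✓
  (2,6): δ = 13.33°  ✓
  (3,4): δ = 134.12°  ·
  (3,5): δ = 79.07°  ·
  (3,6): δ = 27.98°  ✓
  (4,5): δ = 124.96°  ·
  (4,6): δ = 73.86°  ·
  (5,6): δ = 128.90°  ·
antipodal pairs: 7

count = 7; pairs: (0,3), (0,4), (1,4), (1,5), (2,5), (2,6), (3,6)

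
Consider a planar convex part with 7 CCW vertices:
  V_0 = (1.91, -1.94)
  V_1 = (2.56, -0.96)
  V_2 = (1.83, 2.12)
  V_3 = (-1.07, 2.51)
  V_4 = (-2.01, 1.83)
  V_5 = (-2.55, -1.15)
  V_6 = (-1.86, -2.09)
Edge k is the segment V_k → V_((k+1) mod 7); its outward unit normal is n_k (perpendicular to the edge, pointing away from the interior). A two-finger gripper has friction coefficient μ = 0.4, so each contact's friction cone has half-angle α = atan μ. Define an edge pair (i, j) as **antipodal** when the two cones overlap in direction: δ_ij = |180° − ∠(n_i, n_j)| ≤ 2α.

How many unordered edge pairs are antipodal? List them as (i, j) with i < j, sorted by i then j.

α = atan 0.4 = 21.80°;  2α = 43.60°
n_0 = (+0.8334, -0.5527)
n_1 = (+0.9730, +0.2306)
n_2 = (+0.1333, +0.9911)
n_3 = (-0.5861, +0.8102)
n_4 = (-0.9840, +0.1783)
n_5 = (-0.8061, -0.5917)
n_6 = (+0.0398, -0.9992)
  (0,1): δ = 133.11°  ·
  (0,2): δ = 64.10°  ·
  (0,3): δ = 20.56°  ✓
  (0,4): δ = 23.28°  ✓
  (0,5): δ = 69.84°  ·
  (0,6): δ = 125.83°  ·
  (1,2): δ = 110.99°  ·
  (1,3): δ = 67.45°  ·
  (1,4): δ = 23.60°  ✓
  (1,5): δ = 22.95°  ✓
  (1,6): δ = 78.94°  ·
  (2,3): δ = 136.46°  ·
  (2,4): δ = 92.61°  ·
  (2,5): δ = 46.06°  ·
  (2,6): δ = 9.94°  ✓
  (3,4): δ = 136.15°  ·
  (3,5): δ = 89.60°  ·
  (3,6): δ = 33.60°  ✓
  (4,5): δ = 133.45°  ·
  (4,6): δ = 77.45°  ·
  (5,6): δ = 124.00°  ·
antipodal pairs: 6

count = 6; pairs: (0,3), (0,4), (1,4), (1,5), (2,6), (3,6)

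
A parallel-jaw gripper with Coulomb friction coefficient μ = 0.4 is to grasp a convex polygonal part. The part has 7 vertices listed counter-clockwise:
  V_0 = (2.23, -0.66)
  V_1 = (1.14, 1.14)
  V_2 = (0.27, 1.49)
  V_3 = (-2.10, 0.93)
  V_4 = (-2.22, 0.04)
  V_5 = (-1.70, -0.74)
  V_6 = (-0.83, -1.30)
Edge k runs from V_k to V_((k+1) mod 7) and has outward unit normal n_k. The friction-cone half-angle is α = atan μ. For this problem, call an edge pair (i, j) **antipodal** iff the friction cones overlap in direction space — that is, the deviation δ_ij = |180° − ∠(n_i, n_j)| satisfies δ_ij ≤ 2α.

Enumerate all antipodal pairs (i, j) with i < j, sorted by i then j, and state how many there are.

count = 7; pairs: (0,3), (0,4), (0,5), (1,4), (1,5), (1,6), (2,6)

α = atan 0.4 = 21.80°;  2α = 43.60°
n_0 = (+0.8554, +0.5180)
n_1 = (+0.3732, +0.9277)
n_2 = (-0.2300, +0.9732)
n_3 = (-0.9910, +0.1336)
n_4 = (-0.8321, -0.5547)
n_5 = (-0.5412, -0.8409)
n_6 = (+0.2047, -0.9788)
  (0,1): δ = 143.11°  ·
  (0,2): δ = 107.90°  ·
  (0,3): δ = 38.88°  ✓
  (0,4): δ = 2.49°  ✓
  (0,5): δ = 26.03°  ✓
  (0,6): δ = 70.62°  ·
  (1,2): δ = 144.79°  ·
  (1,3): δ = 75.76°  ·
  (1,4): δ = 34.40°  ✓
  (1,5): δ = 10.85°  ✓
  (1,6): δ = 33.73°  ✓
  (2,3): δ = 110.97°  ·
  (2,4): δ = 69.60°  ·
  (2,5): δ = 46.06°  ·
  (2,6): δ = 1.48°  ✓
  (3,4): δ = 138.63°  ·
  (3,5): δ = 115.09°  ·
  (3,6): δ = 70.51°  ·
  (4,5): δ = 156.46°  ·
  (4,6): δ = 111.88°  ·
  (5,6): δ = 135.42°  ·
antipodal pairs: 7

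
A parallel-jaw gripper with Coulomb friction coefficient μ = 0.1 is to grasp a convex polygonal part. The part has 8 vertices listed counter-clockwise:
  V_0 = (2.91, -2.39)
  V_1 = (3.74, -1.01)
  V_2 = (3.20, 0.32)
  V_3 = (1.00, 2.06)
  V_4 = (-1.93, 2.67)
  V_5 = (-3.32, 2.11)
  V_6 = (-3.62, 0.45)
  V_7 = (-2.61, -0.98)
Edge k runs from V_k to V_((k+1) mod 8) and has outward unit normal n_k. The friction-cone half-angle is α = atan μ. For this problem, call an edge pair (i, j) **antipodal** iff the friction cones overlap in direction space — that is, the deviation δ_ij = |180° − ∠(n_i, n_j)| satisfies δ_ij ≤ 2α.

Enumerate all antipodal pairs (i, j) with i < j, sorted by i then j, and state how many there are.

count = 1; pairs: (3,7)

α = atan 0.1 = 5.71°;  2α = 11.42°
n_0 = (+0.8569, -0.5154)
n_1 = (+0.9265, +0.3762)
n_2 = (+0.6203, +0.7843)
n_3 = (+0.2038, +0.9790)
n_4 = (-0.3737, +0.9276)
n_5 = (-0.9841, +0.1778)
n_6 = (-0.8168, -0.5769)
n_7 = (-0.2475, -0.9689)
  (0,1): δ = 126.88°  ·
  (0,2): δ = 97.32°  ·
  (0,3): δ = 70.74°  ·
  (0,4): δ = 37.03°  ·
  (0,5): δ = 20.78°  ·
  (0,6): δ = 66.26°  ·
  (0,7): δ = 106.70°  ·
  (1,2): δ = 150.44°  ·
  (1,3): δ = 123.86°  ·
  (1,4): δ = 90.15°  ·
  (1,5): δ = 32.34°  ·
  (1,6): δ = 13.14°  ·
  (1,7): δ = 53.57°  ·
  (2,3): δ = 153.42°  ·
  (2,4): δ = 119.72°  ·
  (2,5): δ = 61.90°  ·
  (2,6): δ = 16.43°  ·
  (2,7): δ = 24.01°  ·
  (3,4): δ = 146.30°  ·
  (3,5): δ = 88.48°  ·
  (3,6): δ = 43.01°  ·
  (3,7): δ = 2.57°  ✓
  (4,5): δ = 122.19°  ·
  (4,6): δ = 76.71°  ·
  (4,7): δ = 36.27°  ·
  (5,6): δ = 134.52°  ·
  (5,7): δ = 94.08°  ·
  (6,7): δ = 139.56°  ·
antipodal pairs: 1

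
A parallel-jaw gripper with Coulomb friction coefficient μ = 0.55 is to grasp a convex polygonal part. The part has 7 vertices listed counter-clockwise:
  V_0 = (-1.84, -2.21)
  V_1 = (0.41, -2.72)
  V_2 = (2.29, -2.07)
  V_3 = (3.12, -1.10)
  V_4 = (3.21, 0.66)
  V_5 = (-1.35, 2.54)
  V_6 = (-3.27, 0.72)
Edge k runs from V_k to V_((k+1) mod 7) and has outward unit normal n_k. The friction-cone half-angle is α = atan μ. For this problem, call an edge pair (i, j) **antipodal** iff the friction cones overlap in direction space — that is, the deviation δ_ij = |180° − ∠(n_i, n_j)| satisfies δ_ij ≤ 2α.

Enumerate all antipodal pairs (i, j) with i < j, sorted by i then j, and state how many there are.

α = atan 0.55 = 28.81°;  2α = 57.62°
n_0 = (-0.2211, -0.9753)
n_1 = (+0.3268, -0.9451)
n_2 = (+0.7598, -0.6501)
n_3 = (+0.9987, -0.0511)
n_4 = (+0.3812, +0.9245)
n_5 = (-0.6880, +0.7258)
n_6 = (-0.8987, -0.4386)
  (0,1): δ = 148.16°  ·
  (0,2): δ = 117.78°  ·
  (0,3): δ = 80.16°  ·
  (0,4): δ = 9.63°  ✓
  (0,5): δ = 56.24°  ✓
  (0,6): δ = 128.79°  ·
  (1,2): δ = 149.63°  ·
  (1,3): δ = 112.00°  ·
  (1,4): δ = 41.48°  ✓
  (1,5): δ = 24.40°  ✓
  (1,6): δ = 96.94°  ·
  (2,3): δ = 142.37°  ·
  (2,4): δ = 71.85°  ·
  (2,5): δ = 5.98°  ✓
  (2,6): δ = 66.57°  ·
  (3,4): δ = 109.48°  ·
  (3,5): δ = 43.60°  ✓
  (3,6): δ = 28.94°  ✓
  (4,5): δ = 114.13°  ·
  (4,6): δ = 41.58°  ✓
  (5,6): δ = 107.45°  ·
antipodal pairs: 8

count = 8; pairs: (0,4), (0,5), (1,4), (1,5), (2,5), (3,5), (3,6), (4,6)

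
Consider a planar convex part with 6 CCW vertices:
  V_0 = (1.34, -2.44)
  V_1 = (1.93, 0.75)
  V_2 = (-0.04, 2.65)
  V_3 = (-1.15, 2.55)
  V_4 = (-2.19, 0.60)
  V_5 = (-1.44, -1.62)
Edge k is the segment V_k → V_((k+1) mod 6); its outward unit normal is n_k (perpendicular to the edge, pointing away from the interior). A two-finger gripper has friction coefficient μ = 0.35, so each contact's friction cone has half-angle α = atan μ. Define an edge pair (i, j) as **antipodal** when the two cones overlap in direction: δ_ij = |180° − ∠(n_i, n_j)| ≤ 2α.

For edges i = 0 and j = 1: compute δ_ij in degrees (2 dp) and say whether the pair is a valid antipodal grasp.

α = atan 0.35 = 19.29°;  2α = 38.58°
edge 0: e_0 = (+0.59, +3.19);  n_0 = (+0.9833, -0.1819)
edge 1: e_1 = (-1.97, +1.90);  n_1 = (+0.6942, +0.7198)
∠(n_0, n_1) = 56.51°
δ = |180° − 56.51°| = 123.49°
123.49° > 2α = 38.58°  →  invalid

δ = 123.49°, invalid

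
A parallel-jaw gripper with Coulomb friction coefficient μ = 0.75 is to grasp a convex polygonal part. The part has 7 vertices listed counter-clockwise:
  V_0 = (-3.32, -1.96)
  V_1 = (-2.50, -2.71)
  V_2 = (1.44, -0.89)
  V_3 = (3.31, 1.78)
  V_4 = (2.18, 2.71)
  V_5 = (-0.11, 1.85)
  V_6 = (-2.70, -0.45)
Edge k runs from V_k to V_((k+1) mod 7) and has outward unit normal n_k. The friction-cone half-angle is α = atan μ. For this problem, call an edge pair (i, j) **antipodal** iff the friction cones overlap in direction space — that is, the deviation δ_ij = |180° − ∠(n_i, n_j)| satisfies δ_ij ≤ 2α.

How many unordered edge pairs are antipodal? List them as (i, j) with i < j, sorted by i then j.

count = 10; pairs: (0,3), (0,4), (1,3), (1,4), (1,5), (1,6), (2,4), (2,5), (2,6), (3,6)

α = atan 0.75 = 36.87°;  2α = 73.74°
n_0 = (-0.6749, -0.7379)
n_1 = (+0.4194, -0.9078)
n_2 = (+0.8191, -0.5737)
n_3 = (+0.6355, +0.7721)
n_4 = (-0.3516, +0.9362)
n_5 = (-0.6640, +0.7477)
n_6 = (-0.9251, +0.3798)
  (0,1): δ = 112.76°  ·
  (0,2): δ = 82.56°  ·
  (0,3): δ = 2.99°  ✓
  (0,4): δ = 63.03°  ✓
  (0,5): δ = 84.05°  ·
  (0,6): δ = 110.12°  ·
  (1,2): δ = 149.80°  ·
  (1,3): δ = 64.25°  ✓
  (1,4): δ = 4.21°  ✓
  (1,5): δ = 16.81°  ✓
  (1,6): δ = 42.88°  ✓
  (2,3): δ = 94.45°  ·
  (2,4): δ = 34.41°  ✓
  (2,5): δ = 13.39°  ✓
  (2,6): δ = 12.68°  ✓
  (3,4): δ = 119.96°  ·
  (3,5): δ = 98.94°  ·
  (3,6): δ = 72.87°  ✓
  (4,5): δ = 158.98°  ·
  (4,6): δ = 132.91°  ·
  (5,6): δ = 153.93°  ·
antipodal pairs: 10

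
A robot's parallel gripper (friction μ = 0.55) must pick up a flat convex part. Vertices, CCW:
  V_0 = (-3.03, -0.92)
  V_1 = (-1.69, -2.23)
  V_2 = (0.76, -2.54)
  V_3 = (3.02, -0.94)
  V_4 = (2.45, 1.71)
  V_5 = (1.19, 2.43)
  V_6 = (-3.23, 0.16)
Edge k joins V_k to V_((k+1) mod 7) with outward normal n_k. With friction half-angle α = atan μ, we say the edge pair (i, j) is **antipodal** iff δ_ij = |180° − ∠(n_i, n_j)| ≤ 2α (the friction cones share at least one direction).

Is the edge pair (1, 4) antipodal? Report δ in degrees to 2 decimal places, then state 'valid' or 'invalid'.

α = atan 0.55 = 28.81°;  2α = 57.62°
edge 1: e_1 = (+2.45, -0.31);  n_1 = (-0.1255, -0.9921)
edge 4: e_4 = (-1.26, +0.72);  n_4 = (+0.4961, +0.8682)
∠(n_1, n_4) = 157.47°
δ = |180° − 157.47°| = 22.53°
22.53° ≤ 2α = 57.62°  →  valid

δ = 22.53°, valid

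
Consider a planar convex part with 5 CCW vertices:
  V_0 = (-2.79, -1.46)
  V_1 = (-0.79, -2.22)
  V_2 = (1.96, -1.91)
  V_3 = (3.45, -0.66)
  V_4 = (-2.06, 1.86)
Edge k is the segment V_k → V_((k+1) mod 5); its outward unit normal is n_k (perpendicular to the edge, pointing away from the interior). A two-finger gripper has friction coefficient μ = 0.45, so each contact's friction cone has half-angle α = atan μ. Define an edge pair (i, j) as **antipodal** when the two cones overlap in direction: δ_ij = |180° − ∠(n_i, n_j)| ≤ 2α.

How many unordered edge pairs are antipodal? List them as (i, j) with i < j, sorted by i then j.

α = atan 0.45 = 24.23°;  2α = 48.46°
n_0 = (-0.3552, -0.9348)
n_1 = (+0.1120, -0.9937)
n_2 = (+0.6427, -0.7661)
n_3 = (+0.4159, +0.9094)
n_4 = (-0.9767, +0.2147)
  (0,1): δ = 152.76°  ·
  (0,2): δ = 119.20°  ·
  (0,3): δ = 3.77°  ✓
  (0,4): δ = 98.41°  ·
  (1,2): δ = 146.44°  ·
  (1,3): δ = 31.01°  ✓
  (1,4): δ = 71.17°  ·
  (2,3): δ = 64.57°  ·
  (2,4): δ = 37.60°  ✓
  (3,4): δ = 77.82°  ·
antipodal pairs: 3

count = 3; pairs: (0,3), (1,3), (2,4)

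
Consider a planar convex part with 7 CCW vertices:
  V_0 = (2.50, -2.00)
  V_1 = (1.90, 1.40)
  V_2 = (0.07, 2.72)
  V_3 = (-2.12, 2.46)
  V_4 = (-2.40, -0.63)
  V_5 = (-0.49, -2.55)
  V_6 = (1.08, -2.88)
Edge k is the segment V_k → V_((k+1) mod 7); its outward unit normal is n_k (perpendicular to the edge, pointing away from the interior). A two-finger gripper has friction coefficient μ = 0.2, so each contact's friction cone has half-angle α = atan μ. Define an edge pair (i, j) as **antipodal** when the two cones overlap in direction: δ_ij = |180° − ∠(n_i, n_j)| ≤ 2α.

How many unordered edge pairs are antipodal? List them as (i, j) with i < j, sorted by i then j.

count = 3; pairs: (0,3), (1,4), (2,5)

α = atan 0.2 = 11.31°;  2α = 22.62°
n_0 = (+0.9848, +0.1738)
n_1 = (+0.5850, +0.8110)
n_2 = (-0.1179, +0.9930)
n_3 = (-0.9959, +0.0902)
n_4 = (-0.7090, -0.7053)
n_5 = (-0.2057, -0.9786)
n_6 = (+0.5268, -0.8500)
  (0,1): δ = 135.81°  ·
  (0,2): δ = 93.24°  ·
  (0,3): δ = 15.19°  ✓
  (0,4): δ = 34.84°  ·
  (0,5): δ = 68.12°  ·
  (0,6): δ = 111.78°  ·
  (1,2): δ = 137.43°  ·
  (1,3): δ = 59.37°  ·
  (1,4): δ = 9.35°  ✓
  (1,5): δ = 23.93°  ·
  (1,6): δ = 67.59°  ·
  (2,3): δ = 101.95°  ·
  (2,4): δ = 51.92°  ·
  (2,5): δ = 18.64°  ✓
  (2,6): δ = 25.02°  ·
  (3,4): δ = 129.97°  ·
  (3,5): δ = 96.69°  ·
  (3,6): δ = 53.04°  ·
  (4,5): δ = 146.72°  ·
  (4,6): δ = 103.06°  ·
  (5,6): δ = 136.34°  ·
antipodal pairs: 3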